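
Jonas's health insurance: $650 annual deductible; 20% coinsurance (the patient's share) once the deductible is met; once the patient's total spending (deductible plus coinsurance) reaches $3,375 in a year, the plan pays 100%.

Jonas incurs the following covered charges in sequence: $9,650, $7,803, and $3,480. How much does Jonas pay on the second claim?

$925

#1 ($9,650): deductible takes $650, $9,000 remains; coinsurance $9,000 × 20% = $1,800. Cost to patient: $2,450. OOP to date $2,450.
#2 ($7,803): 20% coinsurance on $7,803 = $1,560.60. OOP would hit $4,010.60 > $3,375, so the cap limits the patient to $3,375 − $2,450 = $925.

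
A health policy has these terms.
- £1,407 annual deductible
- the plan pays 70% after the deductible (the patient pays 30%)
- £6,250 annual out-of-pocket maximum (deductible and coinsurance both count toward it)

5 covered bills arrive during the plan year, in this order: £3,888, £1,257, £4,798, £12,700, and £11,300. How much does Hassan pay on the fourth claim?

£2,282.20

Claim 1 (£3,888): £1,407 finishes the deductible; £2,481 goes to coinsurance; 30% of £2,481 = £744.30. Cost to patient: £2,151.30. OOP to date £2,151.30.
Claim 2 (£1,257): deductible already satisfied, so patient's share is 30% × £1,257 = £377.10. Patient owes £377.10 (running OOP £2,528.40).
Claim 3 (£4,798): 30% coinsurance on £4,798 = £1,439.40. Cost to patient: £1,439.40. OOP to date £3,967.80.
Claim 4 (£12,700): deductible met; 30% of £12,700 = £3,810. OOP would hit £7,777.80 > £6,250, so the cap limits the patient to £6,250 − £3,967.80 = £2,282.20.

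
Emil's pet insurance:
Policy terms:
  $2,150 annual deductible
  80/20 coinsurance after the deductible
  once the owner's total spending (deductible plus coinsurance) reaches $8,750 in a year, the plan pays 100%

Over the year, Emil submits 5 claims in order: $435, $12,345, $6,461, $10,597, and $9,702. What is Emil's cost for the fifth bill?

$1,062.40

#1 ($435): entire amount goes to the deductible. Owner owes $435 (running OOP $435).
#2 ($12,345): $1,715 finishes the deductible; $10,630 goes to coinsurance; 20% of $10,630 = $2,126. Cost to owner: $3,841. OOP to date $4,276.
#3 ($6,461): deductible already satisfied, so owner's share is 20% × $6,461 = $1,292.20. Cost to owner: $1,292.20. OOP to date $5,568.20.
#4 ($10,597): deductible already satisfied, so owner's share is 20% × $10,597 = $2,119.40. Owner pays $2,119.40; OOP now $7,687.60.
#5 ($9,702): deductible already satisfied, so owner's share is 20% × $9,702 = $1,940.40. Adding that to $7,687.60 gives $9,628, past the $8,750 cap; owner pays only $8,750 − $7,687.60 = $1,062.40.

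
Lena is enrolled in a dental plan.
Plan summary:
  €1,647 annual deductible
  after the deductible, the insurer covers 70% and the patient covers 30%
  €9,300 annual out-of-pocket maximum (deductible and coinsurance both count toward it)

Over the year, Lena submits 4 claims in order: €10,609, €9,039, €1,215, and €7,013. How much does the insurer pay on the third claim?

Claim 1 (€10,609): €1,647 to deductible, leaving €8,962; patient's 30% is €2,688.60. Patient owes €4,335.60 (running OOP €4,335.60). Plan pays €10,609 − €4,335.60 = €6,273.40.
Claim 2 (€9,039): deductible already satisfied, so patient's share is 30% × €9,039 = €2,711.70. Patient pays €2,711.70; OOP now €7,047.30. Insurer: €9,039 − €2,711.70 = €6,327.30.
Claim 3 (€1,215): deductible already satisfied, so patient's share is 30% × €1,215 = €364.50. Patient pays €364.50; OOP now €7,411.80. Insurer: €1,215 − €364.50 = €850.50.

€850.50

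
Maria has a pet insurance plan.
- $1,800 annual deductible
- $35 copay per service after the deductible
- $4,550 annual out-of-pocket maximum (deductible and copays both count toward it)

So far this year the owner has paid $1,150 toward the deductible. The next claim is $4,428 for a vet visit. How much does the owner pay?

Deductible still to meet: $1,800 − $1,150 = $650.
That leaves $4,428 − $650 = $3,778 for the copay.
Copay on this service: $35.
So the owner owes $650 + $35 = $685 before any cap.
Total out-of-pocket so far would be $1,150 + $685 = $1,835, below the $4,550 cap — no reduction.

$685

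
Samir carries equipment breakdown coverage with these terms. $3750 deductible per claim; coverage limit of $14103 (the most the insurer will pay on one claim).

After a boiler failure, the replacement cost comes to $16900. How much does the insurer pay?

Subtract the deductible: $16900 − $3750 = $13150.
$13150 ≤ $14103, so the limit doesn't bind; insurer pays $13150.

$13150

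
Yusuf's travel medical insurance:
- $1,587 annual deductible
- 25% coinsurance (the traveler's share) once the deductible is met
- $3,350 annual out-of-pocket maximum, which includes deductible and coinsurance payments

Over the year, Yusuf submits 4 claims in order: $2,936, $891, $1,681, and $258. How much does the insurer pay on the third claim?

Bill 1, $2,936: $1,587 to deductible, leaving $1,349; 25% of $1,349 = $337.25. Traveler owes $1,924.25 (running OOP $1,924.25). Insurer: $2,936 − $1,924.25 = $1,011.75.
Bill 2, $891: deductible met; 25% of $891 = $222.75. Traveler pays $222.75; OOP now $2,147. Plan pays $891 − $222.75 = $668.25.
Bill 3, $1,681: deductible met; 25% of $1,681 = $420.25. Traveler pays $420.25; OOP now $2,567.25. Insurer: $1,681 − $420.25 = $1,260.75.

$1,260.75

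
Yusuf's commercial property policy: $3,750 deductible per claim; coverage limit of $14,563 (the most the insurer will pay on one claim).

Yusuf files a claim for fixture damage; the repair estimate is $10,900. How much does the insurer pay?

$7,150

Subtract the deductible: $10,900 − $3,750 = $7,150.
That's under the $14,563 cap, so the insurer reimburses the full $7,150.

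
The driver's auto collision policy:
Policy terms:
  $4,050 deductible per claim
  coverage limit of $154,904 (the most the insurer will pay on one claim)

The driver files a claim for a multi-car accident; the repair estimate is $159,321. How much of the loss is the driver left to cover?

$4,417

After the deductible, $159,321 − $4,050 = $155,271 remains.
Since $155,271 > $154,904, the payout is capped at $154,904.
The driver bears the rest of the original loss: $159,321 − $154,904 = $4,417.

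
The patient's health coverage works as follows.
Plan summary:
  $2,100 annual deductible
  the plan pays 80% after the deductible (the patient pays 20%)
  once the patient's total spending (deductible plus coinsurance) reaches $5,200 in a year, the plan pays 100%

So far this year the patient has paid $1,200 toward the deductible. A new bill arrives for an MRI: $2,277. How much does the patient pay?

Remaining deductible: $2,100 − $1,200 = $900.
After the $900 deductible portion, $2,277 − $900 = $1,377 is subject to coinsurance.
Coinsurance: $1,377 × 20% = $275.40.
That puts the patient's cost at $900 + $275.40 = $1,175.40 before any cap.
Cumulative spending $1,200 + $1,175.40 = $2,375.40 stays under the $5,200 maximum.

$1,175.40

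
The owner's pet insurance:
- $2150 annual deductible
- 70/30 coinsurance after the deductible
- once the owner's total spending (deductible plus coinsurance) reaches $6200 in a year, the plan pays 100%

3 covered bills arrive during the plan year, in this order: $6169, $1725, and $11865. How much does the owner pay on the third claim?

#1 ($6169): deductible takes $2150, $4019 remains; 30% of $4019 = $1205.70. Owner owes $3355.70 (running OOP $3355.70).
#2 ($1725): deductible already satisfied, so owner's share is 30% × $1725 = $517.50. Owner owes $517.50 (running OOP $3873.20).
#3 ($11865): deductible already satisfied, so owner's share is 30% × $11865 = $3559.50. That would push OOP to $7432.70, over the $6200 cap, so owner pays $6200 − $3873.20 = $2326.80.

$2326.80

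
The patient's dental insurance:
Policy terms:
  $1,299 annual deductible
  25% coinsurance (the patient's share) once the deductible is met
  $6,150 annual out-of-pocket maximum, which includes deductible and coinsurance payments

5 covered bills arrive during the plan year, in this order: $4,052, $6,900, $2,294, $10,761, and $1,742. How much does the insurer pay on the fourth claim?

Claim 1 ($4,052): $1,299 to deductible, leaving $2,753; 25% of $2,753 = $688.25. Cost to patient: $1,987.25. OOP to date $1,987.25. Insurer: $4,052 − $1,987.25 = $2,064.75.
Claim 2 ($6,900): deductible already satisfied, so patient's share is 25% × $6,900 = $1,725. Patient owes $1,725 (running OOP $3,712.25). Plan pays $6,900 − $1,725 = $5,175.
Claim 3 ($2,294): deductible already satisfied, so patient's share is 25% × $2,294 = $573.50. Cost to patient: $573.50. OOP to date $4,285.75. Insurer: $2,294 − $573.50 = $1,720.50.
Claim 4 ($10,761): deductible met; 25% of $10,761 = $2,690.25. Adding that to $4,285.75 gives $6,976, past the $6,150 cap; patient pays only $6,150 − $4,285.75 = $1,864.25. Plan pays $10,761 − $1,864.25 = $8,896.75.

$8,896.75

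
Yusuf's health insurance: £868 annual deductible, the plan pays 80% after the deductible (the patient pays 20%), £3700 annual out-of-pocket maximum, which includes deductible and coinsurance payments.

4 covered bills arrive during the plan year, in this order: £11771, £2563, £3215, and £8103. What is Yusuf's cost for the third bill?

£138.80

Claim 1 (£11771): £868 finishes the deductible; £10903 goes to coinsurance; 20% of £10903 = £2180.60. Patient pays £3048.60; OOP now £3048.60.
Claim 2 (£2563): 20% coinsurance on £2563 = £512.60. Patient pays £512.60; OOP now £3561.20.
Claim 3 (£3215): 20% coinsurance on £3215 = £643. Adding that to £3561.20 gives £4204.20, past the £3700 cap; patient pays only £3700 − £3561.20 = £138.80.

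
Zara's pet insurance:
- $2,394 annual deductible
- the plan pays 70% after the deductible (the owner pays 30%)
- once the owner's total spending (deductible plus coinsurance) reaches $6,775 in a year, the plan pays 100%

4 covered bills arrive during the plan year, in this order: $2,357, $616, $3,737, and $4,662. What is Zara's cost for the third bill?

$1,121.10

#1 ($2,357): fully absorbed by the deductible. Cost to owner: $2,357. OOP to date $2,357.
#2 ($616): $37 to deductible, leaving $579; 30% of $579 = $173.70. Owner pays $210.70; OOP now $2,567.70.
#3 ($3,737): deductible already satisfied, so owner's share is 30% × $3,737 = $1,121.10. Owner pays $1,121.10; OOP now $3,688.80.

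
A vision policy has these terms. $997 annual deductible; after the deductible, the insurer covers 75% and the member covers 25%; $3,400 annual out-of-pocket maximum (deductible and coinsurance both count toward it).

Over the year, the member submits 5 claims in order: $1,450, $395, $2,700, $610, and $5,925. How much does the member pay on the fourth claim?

$152.50

#1 ($1,450): $997 finishes the deductible; $453 goes to coinsurance; member's 25% is $113.25. Member pays $1,110.25; OOP now $1,110.25.
#2 ($395): deductible met; 25% of $395 = $98.75. Member owes $98.75 (running OOP $1,209).
#3 ($2,700): 25% coinsurance on $2,700 = $675. Member pays $675; OOP now $1,884.
#4 ($610): deductible already satisfied, so member's share is 25% × $610 = $152.50. Member owes $152.50 (running OOP $2,036.50).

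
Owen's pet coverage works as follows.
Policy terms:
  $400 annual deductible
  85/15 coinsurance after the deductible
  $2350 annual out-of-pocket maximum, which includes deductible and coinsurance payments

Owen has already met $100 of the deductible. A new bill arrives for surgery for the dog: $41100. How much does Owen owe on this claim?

$100 of the $400 deductible is already met, leaving $300.
After the $300 deductible portion, $41100 − $300 = $40800 is subject to coinsurance.
Owner's 15% share of $40800 is $6120.
Owner responsibility before any cap: $300 + $6120 = $6420.
That would bring total out-of-pocket to $6520, past the $2350 cap. The owner is capped at $2350 − $100 = $2250 on this claim.

$2250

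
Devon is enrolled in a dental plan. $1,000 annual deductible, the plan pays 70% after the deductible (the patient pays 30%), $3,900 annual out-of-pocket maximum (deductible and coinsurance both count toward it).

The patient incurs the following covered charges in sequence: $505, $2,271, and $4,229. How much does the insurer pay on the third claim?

$2,960.30

Claim 1 ($505): all of it applies to the deductible. Patient pays $505; OOP now $505. Insurer: $505 − $505 = $0.
Claim 2 ($2,271): deductible takes $495, $1,776 remains; coinsurance $1,776 × 30% = $532.80. Cost to patient: $1,027.80. OOP to date $1,532.80. Insurer: $2,271 − $1,027.80 = $1,243.20.
Claim 3 ($4,229): deductible met; 30% of $4,229 = $1,268.70. Cost to patient: $1,268.70. OOP to date $2,801.50. Plan pays $4,229 − $1,268.70 = $2,960.30.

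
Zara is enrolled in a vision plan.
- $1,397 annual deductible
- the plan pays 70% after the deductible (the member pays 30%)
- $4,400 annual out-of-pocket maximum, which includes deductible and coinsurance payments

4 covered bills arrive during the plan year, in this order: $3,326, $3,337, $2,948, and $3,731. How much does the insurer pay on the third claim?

Claim 1 ($3,326): $1,397 finishes the deductible; $1,929 goes to coinsurance; coinsurance $1,929 × 30% = $578.70. Cost to member: $1,975.70. OOP to date $1,975.70. Plan pays $3,326 − $1,975.70 = $1,350.30.
Claim 2 ($3,337): deductible met; 30% of $3,337 = $1,001.10. Member owes $1,001.10 (running OOP $2,976.80). Plan pays $3,337 − $1,001.10 = $2,335.90.
Claim 3 ($2,948): deductible already satisfied, so member's share is 30% × $2,948 = $884.40. Member owes $884.40 (running OOP $3,861.20). Insurer: $2,948 − $884.40 = $2,063.60.

$2,063.60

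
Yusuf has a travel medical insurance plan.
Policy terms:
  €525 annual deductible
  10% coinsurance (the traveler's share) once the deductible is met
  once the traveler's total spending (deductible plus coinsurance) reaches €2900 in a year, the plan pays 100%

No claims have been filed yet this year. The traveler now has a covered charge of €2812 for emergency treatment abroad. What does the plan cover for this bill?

€2058.30

Nothing has been paid toward the €525 deductible, so the first €525 of this charge is applied there.
The remaining €2287 (= €2812 − €525) moves to coinsurance.
10% of €2287 = €228.70 falls to the traveler.
So the traveler owes €525 + €228.70 = €753.70 before any cap.
Year-to-date out-of-pocket becomes €0 + €753.70 = €753.70, still under the €2900 maximum, so no cap applies.
Insurer pays the balance: €2812 − €753.70 = €2058.30.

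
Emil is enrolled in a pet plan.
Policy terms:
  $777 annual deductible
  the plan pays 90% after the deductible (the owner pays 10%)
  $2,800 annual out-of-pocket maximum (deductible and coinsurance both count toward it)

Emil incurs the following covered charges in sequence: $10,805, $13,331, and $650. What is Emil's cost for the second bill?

$1,020.20

Bill 1, $10,805: $777 finishes the deductible; $10,028 goes to coinsurance; 10% of $10,028 = $1,002.80. Owner owes $1,779.80 (running OOP $1,779.80).
Bill 2, $13,331: deductible already satisfied, so owner's share is 10% × $13,331 = $1,333.10. That would push OOP to $3,112.90, over the $2,800 cap, so owner pays $2,800 − $1,779.80 = $1,020.20.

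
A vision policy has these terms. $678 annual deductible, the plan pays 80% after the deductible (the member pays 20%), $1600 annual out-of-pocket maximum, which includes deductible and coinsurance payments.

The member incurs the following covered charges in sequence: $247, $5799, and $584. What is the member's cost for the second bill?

#1 ($247): fully absorbed by the deductible. Cost to member: $247. OOP to date $247.
#2 ($5799): deductible takes $431, $5368 remains; 20% of $5368 = $1073.60. Together that's $431 + $1073.60 = $1504.60. That would push OOP to $1751.60, over the $1600 cap, so member pays $1600 − $247 = $1353.

$1353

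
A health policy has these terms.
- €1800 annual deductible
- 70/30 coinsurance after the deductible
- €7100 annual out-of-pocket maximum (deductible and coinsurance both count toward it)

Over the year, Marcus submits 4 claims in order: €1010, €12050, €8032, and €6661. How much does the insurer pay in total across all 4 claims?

€20653

#1 (€1010): entire amount goes to the deductible. Patient owes €1010 (running OOP €1010). Plan pays €1010 − €1010 = €0.
#2 (€12050): deductible takes €790, €11260 remains; 30% of €11260 = €3378. Patient pays €4168; OOP now €5178. Insurer: €12050 − €4168 = €7882.
#3 (€8032): deductible met; 30% of €8032 = €2409.60. OOP would hit €7587.60 > €7100, so the cap limits the patient to €7100 − €5178 = €1922. Insurer: €8032 − €1922 = €6110.
#4 (€6661): deductible met; 30% of €6661 = €1998.30. Adding that to €7100 gives €9098.30, past the €7100 cap; patient pays only €7100 − €7100 = €0. Plan pays €6661 − €0 = €6661.
Insurer total: €0 + €7882 + €6110 + €6661 = €20653.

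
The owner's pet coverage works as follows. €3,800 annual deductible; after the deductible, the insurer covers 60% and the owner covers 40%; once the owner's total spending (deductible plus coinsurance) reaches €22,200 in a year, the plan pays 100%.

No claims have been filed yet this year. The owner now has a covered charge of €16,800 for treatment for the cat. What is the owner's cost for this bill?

€9,000

The full €3,800 deductible is still open; €3,800 of this bill applies to it.
After the €3,800 deductible portion, €16,800 − €3,800 = €13,000 is subject to coinsurance.
Coinsurance: €13,000 × 40% = €5,200.
So the owner owes €3,800 + €5,200 = €9,000 before any cap.
Year-to-date out-of-pocket becomes €0 + €9,000 = €9,000, still under the €22,200 maximum, so no cap applies.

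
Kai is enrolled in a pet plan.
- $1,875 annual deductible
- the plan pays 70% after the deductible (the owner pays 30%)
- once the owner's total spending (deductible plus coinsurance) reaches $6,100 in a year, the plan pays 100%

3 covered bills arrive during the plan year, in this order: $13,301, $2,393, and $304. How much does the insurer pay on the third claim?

Claim 1 ($13,301): $1,875 finishes the deductible; $11,426 goes to coinsurance; coinsurance $11,426 × 30% = $3,427.80. Cost to owner: $5,302.80. OOP to date $5,302.80. Insurer: $13,301 − $5,302.80 = $7,998.20.
Claim 2 ($2,393): deductible already satisfied, so owner's share is 30% × $2,393 = $717.90. Owner owes $717.90 (running OOP $6,020.70). Insurer: $2,393 − $717.90 = $1,675.10.
Claim 3 ($304): 30% coinsurance on $304 = $91.20. Adding that to $6,020.70 gives $6,111.90, past the $6,100 cap; owner pays only $6,100 − $6,020.70 = $79.30. Plan pays $304 − $79.30 = $224.70.

$224.70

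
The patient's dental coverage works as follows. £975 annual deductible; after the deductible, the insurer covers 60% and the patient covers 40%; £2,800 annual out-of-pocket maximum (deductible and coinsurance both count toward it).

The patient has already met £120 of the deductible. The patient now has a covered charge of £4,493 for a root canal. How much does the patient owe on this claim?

Remaining deductible: £975 − £120 = £855.
After the £855 deductible portion, £4,493 − £855 = £3,638 is subject to coinsurance.
Coinsurance: £3,638 × 40% = £1,455.20.
So the patient owes £855 + £1,455.20 = £2,310.20 before any cap.
Year-to-date out-of-pocket becomes £120 + £2,310.20 = £2,430.20, still under the £2,800 maximum, so no cap applies.

£2,310.20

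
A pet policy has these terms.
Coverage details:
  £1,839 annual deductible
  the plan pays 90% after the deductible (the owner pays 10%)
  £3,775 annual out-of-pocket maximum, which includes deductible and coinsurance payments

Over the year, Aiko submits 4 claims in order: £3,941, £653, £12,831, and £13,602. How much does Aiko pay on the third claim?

£1,283.10

Claim 1 — £3,941: £1,839 finishes the deductible; £2,102 goes to coinsurance; coinsurance £2,102 × 10% = £210.20. Owner owes £2,049.20 (running OOP £2,049.20).
Claim 2 — £653: deductible already satisfied, so owner's share is 10% × £653 = £65.30. Owner owes £65.30 (running OOP £2,114.50).
Claim 3 — £12,831: deductible met; 10% of £12,831 = £1,283.10. Owner owes £1,283.10 (running OOP £3,397.60).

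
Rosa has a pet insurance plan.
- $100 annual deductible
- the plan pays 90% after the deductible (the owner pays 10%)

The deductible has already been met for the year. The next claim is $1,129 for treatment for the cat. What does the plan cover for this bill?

With the deductible met, the entire $1,129 is subject to coinsurance.
10% of $1,129 = $112.90 falls to the owner.
The plan picks up $1,129 − $112.90 = $1,016.10.

$1,016.10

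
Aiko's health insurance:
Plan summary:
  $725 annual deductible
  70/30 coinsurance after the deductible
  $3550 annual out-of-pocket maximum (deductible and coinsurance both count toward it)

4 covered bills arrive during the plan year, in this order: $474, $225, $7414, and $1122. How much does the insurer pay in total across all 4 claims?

$5957

#1 ($474): fully absorbed by the deductible. Patient pays $474; OOP now $474. Plan pays $474 − $474 = $0.
#2 ($225): all of it applies to the deductible. Patient owes $225 (running OOP $699). Plan pays $225 − $225 = $0.
#3 ($7414): deductible takes $26, $7388 remains; coinsurance $7388 × 30% = $2216.40. Patient pays $2242.40; OOP now $2941.40. Plan pays $7414 − $2242.40 = $5171.60.
#4 ($1122): 30% coinsurance on $1122 = $336.60. Patient owes $336.60 (running OOP $3278). Plan pays $1122 − $336.60 = $785.40.
Insurer total = bills − patient's total = $9235 − $3278 = $5957.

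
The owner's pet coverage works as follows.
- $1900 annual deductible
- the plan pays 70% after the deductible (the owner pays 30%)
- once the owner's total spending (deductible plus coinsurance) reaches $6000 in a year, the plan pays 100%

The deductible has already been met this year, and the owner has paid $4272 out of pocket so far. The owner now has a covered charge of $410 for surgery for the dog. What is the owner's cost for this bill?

The deductible is already satisfied, so the full bill goes to coinsurance.
Coinsurance: $410 × 30% = $123.
Total out-of-pocket so far would be $4272 + $123 = $4395, below the $6000 cap — no reduction.

$123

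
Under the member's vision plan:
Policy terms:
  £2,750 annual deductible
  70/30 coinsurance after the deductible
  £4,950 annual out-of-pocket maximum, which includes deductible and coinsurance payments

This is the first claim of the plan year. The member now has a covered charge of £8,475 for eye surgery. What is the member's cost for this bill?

Nothing has been paid toward the £2,750 deductible, so the first £2,750 of this charge is applied there.
The remaining £5,725 (= £8,475 − £2,750) moves to coinsurance.
30% of £5,725 = £1,717.50 falls to the member.
That puts the member's cost at £2,750 + £1,717.50 = £4,467.50 before any cap.
Total out-of-pocket so far would be £0 + £4,467.50 = £4,467.50, below the £4,950 cap — no reduction.

£4,467.50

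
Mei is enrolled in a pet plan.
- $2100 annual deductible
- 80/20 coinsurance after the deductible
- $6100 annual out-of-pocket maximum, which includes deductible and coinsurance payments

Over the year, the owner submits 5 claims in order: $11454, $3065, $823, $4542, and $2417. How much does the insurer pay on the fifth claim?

$1973.80

Bill 1, $11454: $2100 to deductible, leaving $9354; 20% of $9354 = $1870.80. Owner owes $3970.80 (running OOP $3970.80). Insurer: $11454 − $3970.80 = $7483.20.
Bill 2, $3065: 20% coinsurance on $3065 = $613. Owner pays $613; OOP now $4583.80. Plan pays $3065 − $613 = $2452.
Bill 3, $823: deductible met; 20% of $823 = $164.60. Cost to owner: $164.60. OOP to date $4748.40. Insurer: $823 − $164.60 = $658.40.
Bill 4, $4542: deductible already satisfied, so owner's share is 20% × $4542 = $908.40. Cost to owner: $908.40. OOP to date $5656.80. Plan pays $4542 − $908.40 = $3633.60.
Bill 5, $2417: deductible met; 20% of $2417 = $483.40. That would push OOP to $6140.20, over the $6100 cap, so owner pays $6100 − $5656.80 = $443.20. Insurer: $2417 − $443.20 = $1973.80.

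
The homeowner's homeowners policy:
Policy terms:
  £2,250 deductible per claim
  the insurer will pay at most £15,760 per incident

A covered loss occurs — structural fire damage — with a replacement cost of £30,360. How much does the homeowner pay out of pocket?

Subtract the deductible: £30,360 − £2,250 = £28,110.
The £15,760 per-incident cap binds; insurer pays £15,760.
Out of pocket: £30,360 − £15,760 = £14,600.

£14,600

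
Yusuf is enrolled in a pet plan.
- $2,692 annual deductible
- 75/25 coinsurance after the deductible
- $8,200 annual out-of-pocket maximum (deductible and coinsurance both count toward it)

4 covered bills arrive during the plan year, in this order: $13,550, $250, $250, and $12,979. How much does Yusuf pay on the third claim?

Claim 1 — $13,550: $2,692 to deductible, leaving $10,858; coinsurance $10,858 × 25% = $2,714.50. Owner owes $5,406.50 (running OOP $5,406.50).
Claim 2 — $250: 25% coinsurance on $250 = $62.50. Owner pays $62.50; OOP now $5,469.
Claim 3 — $250: deductible met; 25% of $250 = $62.50. Cost to owner: $62.50. OOP to date $5,531.50.

$62.50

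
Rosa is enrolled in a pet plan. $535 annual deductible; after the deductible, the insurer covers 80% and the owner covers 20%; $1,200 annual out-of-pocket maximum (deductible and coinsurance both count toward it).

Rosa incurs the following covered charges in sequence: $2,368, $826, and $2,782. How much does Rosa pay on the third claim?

$133.20

Bill 1, $2,368: $535 finishes the deductible; $1,833 goes to coinsurance; owner's 20% is $366.60. Owner pays $901.60; OOP now $901.60.
Bill 2, $826: deductible already satisfied, so owner's share is 20% × $826 = $165.20. Cost to owner: $165.20. OOP to date $1,066.80.
Bill 3, $2,782: 20% coinsurance on $2,782 = $556.40. OOP would hit $1,623.20 > $1,200, so the cap limits the owner to $1,200 − $1,066.80 = $133.20.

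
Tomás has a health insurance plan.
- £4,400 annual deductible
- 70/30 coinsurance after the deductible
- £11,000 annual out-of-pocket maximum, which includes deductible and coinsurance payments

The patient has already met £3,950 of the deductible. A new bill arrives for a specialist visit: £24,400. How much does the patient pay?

£7,050

£3,950 of the £4,400 deductible is already met, leaving £450.
That leaves £24,400 − £450 = £23,950 for coinsurance.
30% of £23,950 = £7,185 falls to the patient.
That puts the patient's cost at £450 + £7,185 = £7,635 before any cap.
Adding £7,635 to the £3,950 already spent would give £11,585, which exceeds the £11,000 cap; the patient pays just £11,000 − £3,950 = £7,050.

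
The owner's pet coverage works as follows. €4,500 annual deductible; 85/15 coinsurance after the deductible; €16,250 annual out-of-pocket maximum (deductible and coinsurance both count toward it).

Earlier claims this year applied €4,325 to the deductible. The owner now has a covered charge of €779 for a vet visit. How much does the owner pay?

€265.60

Deductible still to meet: €4,500 − €4,325 = €175.
The remaining €604 (= €779 − €175) moves to coinsurance.
Owner's 15% share of €604 is €90.60.
So the owner owes €175 + €90.60 = €265.60 before any cap.
Cumulative spending €4,325 + €265.60 = €4,590.60 stays under the €16,250 maximum.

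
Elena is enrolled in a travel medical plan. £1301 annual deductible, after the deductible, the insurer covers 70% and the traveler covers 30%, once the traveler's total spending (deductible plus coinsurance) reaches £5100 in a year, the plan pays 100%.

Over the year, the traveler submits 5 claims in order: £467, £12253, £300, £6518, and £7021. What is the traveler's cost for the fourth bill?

Claim 1 — £467: all of it applies to the deductible. Cost to traveler: £467. OOP to date £467.
Claim 2 — £12253: £834 finishes the deductible; £11419 goes to coinsurance; traveler's 30% is £3425.70. Cost to traveler: £4259.70. OOP to date £4726.70.
Claim 3 — £300: 30% coinsurance on £300 = £90. Traveler pays £90; OOP now £4816.70.
Claim 4 — £6518: deductible met; 30% of £6518 = £1955.40. That would push OOP to £6772.10, over the £5100 cap, so traveler pays £5100 − £4816.70 = £283.30.

£283.30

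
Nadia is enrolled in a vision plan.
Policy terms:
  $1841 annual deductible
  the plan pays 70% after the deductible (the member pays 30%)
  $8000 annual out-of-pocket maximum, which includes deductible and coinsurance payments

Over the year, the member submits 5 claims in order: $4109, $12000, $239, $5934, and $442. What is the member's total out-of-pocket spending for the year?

$8000

Claim 1 — $4109: $1841 finishes the deductible; $2268 goes to coinsurance; coinsurance $2268 × 30% = $680.40. Member owes $2521.40 (running OOP $2521.40).
Claim 2 — $12000: deductible met; 30% of $12000 = $3600. Cost to member: $3600. OOP to date $6121.40.
Claim 3 — $239: deductible already satisfied, so member's share is 30% × $239 = $71.70. Member pays $71.70; OOP now $6193.10.
Claim 4 — $5934: deductible met; 30% of $5934 = $1780.20. Cost to member: $1780.20. OOP to date $7973.30.
Claim 5 — $442: deductible already satisfied, so member's share is 30% × $442 = $132.60. OOP would hit $8105.90 > $8000, so the cap limits the member to $8000 − $7973.30 = $26.70.
Total paid by the member: $2521.40 + $3600 + $71.70 + $1780.20 + $26.70 = $8000.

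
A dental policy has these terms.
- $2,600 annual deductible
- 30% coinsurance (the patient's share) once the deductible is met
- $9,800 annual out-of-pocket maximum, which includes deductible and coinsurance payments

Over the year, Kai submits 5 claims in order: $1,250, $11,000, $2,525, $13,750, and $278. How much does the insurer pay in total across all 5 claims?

$19,003

Claim 1 — $1,250: entire amount goes to the deductible. Patient owes $1,250 (running OOP $1,250). Insurer: $1,250 − $1,250 = $0.
Claim 2 — $11,000: $1,350 to deductible, leaving $9,650; coinsurance $9,650 × 30% = $2,895. Cost to patient: $4,245. OOP to date $5,495. Plan pays $11,000 − $4,245 = $6,755.
Claim 3 — $2,525: deductible met; 30% of $2,525 = $757.50. Cost to patient: $757.50. OOP to date $6,252.50. Plan pays $2,525 − $757.50 = $1,767.50.
Claim 4 — $13,750: 30% coinsurance on $13,750 = $4,125. That would push OOP to $10,377.50, over the $9,800 cap, so patient pays $9,800 − $6,252.50 = $3,547.50. Insurer: $13,750 − $3,547.50 = $10,202.50.
Claim 5 — $278: deductible met; 30% of $278 = $83.40. OOP would hit $9,883.40 > $9,800, so the cap limits the patient to $9,800 − $9,800 = $0. Plan pays $278 − $0 = $278.
Insurer total = bills − patient's total = $28,803 − $9,800 = $19,003.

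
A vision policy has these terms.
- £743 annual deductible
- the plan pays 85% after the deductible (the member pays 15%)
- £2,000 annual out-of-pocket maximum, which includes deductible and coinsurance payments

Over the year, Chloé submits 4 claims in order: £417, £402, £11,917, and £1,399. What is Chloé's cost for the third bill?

£1,245.60

Bill 1, £417: fully absorbed by the deductible. Member owes £417 (running OOP £417).
Bill 2, £402: £326 finishes the deductible; £76 goes to coinsurance; member's 15% is £11.40. Member owes £337.40 (running OOP £754.40).
Bill 3, £11,917: 15% coinsurance on £11,917 = £1,787.55. Adding that to £754.40 gives £2,541.95, past the £2,000 cap; member pays only £2,000 − £754.40 = £1,245.60.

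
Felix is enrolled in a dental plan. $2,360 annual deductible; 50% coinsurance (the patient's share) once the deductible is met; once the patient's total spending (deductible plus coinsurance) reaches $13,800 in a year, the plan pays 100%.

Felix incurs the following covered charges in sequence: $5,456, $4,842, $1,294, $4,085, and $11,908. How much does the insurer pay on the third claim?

Claim 1 ($5,456): $2,360 to deductible, leaving $3,096; patient's 50% is $1,548. Patient pays $3,908; OOP now $3,908. Plan pays $5,456 − $3,908 = $1,548.
Claim 2 ($4,842): deductible already satisfied, so patient's share is 50% × $4,842 = $2,421. Patient owes $2,421 (running OOP $6,329). Plan pays $4,842 − $2,421 = $2,421.
Claim 3 ($1,294): deductible met; 50% of $1,294 = $647. Patient owes $647 (running OOP $6,976). Insurer: $1,294 − $647 = $647.

$647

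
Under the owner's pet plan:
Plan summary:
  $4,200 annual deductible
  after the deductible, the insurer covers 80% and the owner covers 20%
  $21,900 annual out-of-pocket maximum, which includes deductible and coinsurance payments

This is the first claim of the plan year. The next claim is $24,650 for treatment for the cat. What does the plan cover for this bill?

Nothing has been paid toward the $4,200 deductible, so the first $4,200 of this charge is applied there.
After the $4,200 deductible portion, $24,650 − $4,200 = $20,450 is subject to coinsurance.
20% of $20,450 = $4,090 falls to the owner.
So the owner owes $4,200 + $4,090 = $8,290 before any cap.
Cumulative spending $0 + $8,290 = $8,290 stays under the $21,900 maximum.
The insurer covers the remainder: $24,650 − $8,290 = $16,360.

$16,360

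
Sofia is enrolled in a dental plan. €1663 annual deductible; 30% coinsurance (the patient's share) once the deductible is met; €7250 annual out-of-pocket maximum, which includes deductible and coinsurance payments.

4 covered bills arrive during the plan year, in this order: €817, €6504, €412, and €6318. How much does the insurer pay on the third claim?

€288.40

#1 (€817): all of it applies to the deductible. Patient pays €817; OOP now €817. Insurer: €817 − €817 = €0.
#2 (€6504): €846 finishes the deductible; €5658 goes to coinsurance; patient's 30% is €1697.40. Patient owes €2543.40 (running OOP €3360.40). Plan pays €6504 − €2543.40 = €3960.60.
#3 (€412): 30% coinsurance on €412 = €123.60. Patient owes €123.60 (running OOP €3484). Plan pays €412 − €123.60 = €288.40.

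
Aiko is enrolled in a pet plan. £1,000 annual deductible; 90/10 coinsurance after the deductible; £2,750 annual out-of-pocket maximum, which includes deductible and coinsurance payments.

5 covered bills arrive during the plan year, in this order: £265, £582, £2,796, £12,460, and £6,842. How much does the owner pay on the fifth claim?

Bill 1, £265: all of it applies to the deductible. Owner pays £265; OOP now £265.
Bill 2, £582: entire amount goes to the deductible. Cost to owner: £582. OOP to date £847.
Bill 3, £2,796: deductible takes £153, £2,643 remains; owner's 10% is £264.30. Owner owes £417.30 (running OOP £1,264.30).
Bill 4, £12,460: 10% coinsurance on £12,460 = £1,246. Cost to owner: £1,246. OOP to date £2,510.30.
Bill 5, £6,842: deductible already satisfied, so owner's share is 10% × £6,842 = £684.20. That would push OOP to £3,194.50, over the £2,750 cap, so owner pays £2,750 − £2,510.30 = £239.70.

£239.70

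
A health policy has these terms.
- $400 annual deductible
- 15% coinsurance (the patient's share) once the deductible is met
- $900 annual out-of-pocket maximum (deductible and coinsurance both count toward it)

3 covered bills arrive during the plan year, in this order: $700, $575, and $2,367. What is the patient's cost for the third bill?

$355.05

Bill 1, $700: $400 to deductible, leaving $300; 15% of $300 = $45. Patient owes $445 (running OOP $445).
Bill 2, $575: deductible met; 15% of $575 = $86.25. Patient pays $86.25; OOP now $531.25.
Bill 3, $2,367: 15% coinsurance on $2,367 = $355.05. Cost to patient: $355.05. OOP to date $886.30.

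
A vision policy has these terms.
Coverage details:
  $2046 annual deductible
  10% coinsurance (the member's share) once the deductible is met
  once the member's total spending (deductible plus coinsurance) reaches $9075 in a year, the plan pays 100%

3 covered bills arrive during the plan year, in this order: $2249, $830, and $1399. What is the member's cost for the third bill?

$139.90

Claim 1 — $2249: $2046 to deductible, leaving $203; member's 10% is $20.30. Member pays $2066.30; OOP now $2066.30.
Claim 2 — $830: deductible already satisfied, so member's share is 10% × $830 = $83. Cost to member: $83. OOP to date $2149.30.
Claim 3 — $1399: deductible already satisfied, so member's share is 10% × $1399 = $139.90. Member pays $139.90; OOP now $2289.20.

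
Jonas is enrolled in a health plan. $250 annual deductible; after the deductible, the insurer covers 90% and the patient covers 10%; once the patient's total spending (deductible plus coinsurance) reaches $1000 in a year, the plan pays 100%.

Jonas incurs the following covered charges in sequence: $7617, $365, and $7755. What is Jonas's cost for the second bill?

$13.30

#1 ($7617): $250 to deductible, leaving $7367; patient's 10% is $736.70. Patient pays $986.70; OOP now $986.70.
#2 ($365): 10% coinsurance on $365 = $36.50. OOP would hit $1023.20 > $1000, so the cap limits the patient to $1000 − $986.70 = $13.30.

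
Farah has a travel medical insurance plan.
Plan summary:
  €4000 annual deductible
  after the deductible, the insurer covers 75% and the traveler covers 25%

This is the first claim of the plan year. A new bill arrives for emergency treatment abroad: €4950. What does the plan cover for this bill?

Deductible not yet touched, so the first €4000 of the bill goes to the deductible.
That leaves €4950 − €4000 = €950 for coinsurance.
Traveler's 25% share of €950 is €237.50.
That puts the traveler's cost at €4000 + €237.50 = €4237.50.
The insurer covers the remainder: €4950 − €4237.50 = €712.50.

€712.50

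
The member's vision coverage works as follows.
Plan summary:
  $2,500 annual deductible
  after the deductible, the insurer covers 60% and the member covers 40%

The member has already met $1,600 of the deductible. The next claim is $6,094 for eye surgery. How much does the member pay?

$2,977.60

Remaining deductible: $2,500 − $1,600 = $900.
That leaves $6,094 − $900 = $5,194 for coinsurance.
Coinsurance: $5,194 × 40% = $2,077.60.
So the member owes $900 + $2,077.60 = $2,977.60.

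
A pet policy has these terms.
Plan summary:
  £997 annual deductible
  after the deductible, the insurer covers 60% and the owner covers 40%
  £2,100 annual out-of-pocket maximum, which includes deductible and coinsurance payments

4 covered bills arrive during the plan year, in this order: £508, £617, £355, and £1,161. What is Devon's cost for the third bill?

£142

Bill 1, £508: entire amount goes to the deductible. Owner pays £508; OOP now £508.
Bill 2, £617: deductible takes £489, £128 remains; owner's 40% is £51.20. Cost to owner: £540.20. OOP to date £1,048.20.
Bill 3, £355: deductible met; 40% of £355 = £142. Owner owes £142 (running OOP £1,190.20).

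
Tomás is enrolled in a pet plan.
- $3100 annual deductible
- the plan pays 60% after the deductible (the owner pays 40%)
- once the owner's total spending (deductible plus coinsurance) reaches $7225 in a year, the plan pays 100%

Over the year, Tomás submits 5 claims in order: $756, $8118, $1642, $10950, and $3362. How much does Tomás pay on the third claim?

Bill 1, $756: fully absorbed by the deductible. Cost to owner: $756. OOP to date $756.
Bill 2, $8118: $2344 to deductible, leaving $5774; owner's 40% is $2309.60. Owner pays $4653.60; OOP now $5409.60.
Bill 3, $1642: deductible met; 40% of $1642 = $656.80. Owner pays $656.80; OOP now $6066.40.

$656.80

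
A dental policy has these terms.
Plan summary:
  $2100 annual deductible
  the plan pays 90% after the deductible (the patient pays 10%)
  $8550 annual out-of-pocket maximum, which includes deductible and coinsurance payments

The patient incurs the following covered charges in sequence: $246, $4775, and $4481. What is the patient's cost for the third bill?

$448.10

Bill 1, $246: all of it applies to the deductible. Cost to patient: $246. OOP to date $246.
Bill 2, $4775: $1854 finishes the deductible; $2921 goes to coinsurance; patient's 10% is $292.10. Cost to patient: $2146.10. OOP to date $2392.10.
Bill 3, $4481: deductible met; 10% of $4481 = $448.10. Patient owes $448.10 (running OOP $2840.20).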